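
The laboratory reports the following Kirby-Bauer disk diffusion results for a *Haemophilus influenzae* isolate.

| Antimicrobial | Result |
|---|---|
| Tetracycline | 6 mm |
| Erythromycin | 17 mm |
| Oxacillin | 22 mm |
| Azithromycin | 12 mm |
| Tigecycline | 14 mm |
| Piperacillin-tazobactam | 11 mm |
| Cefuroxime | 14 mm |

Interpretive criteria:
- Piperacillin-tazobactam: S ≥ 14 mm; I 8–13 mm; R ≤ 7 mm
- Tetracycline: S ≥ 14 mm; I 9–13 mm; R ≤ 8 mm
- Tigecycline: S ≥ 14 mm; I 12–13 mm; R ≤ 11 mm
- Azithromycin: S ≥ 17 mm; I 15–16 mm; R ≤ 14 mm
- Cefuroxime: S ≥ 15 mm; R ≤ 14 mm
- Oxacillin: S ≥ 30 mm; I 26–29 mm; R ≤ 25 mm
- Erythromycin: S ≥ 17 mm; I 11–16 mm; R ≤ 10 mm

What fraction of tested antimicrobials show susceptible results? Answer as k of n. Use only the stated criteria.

2 of 7

Tetracycline (6 mm) ≤ 8 mm — resistant
Erythromycin 17 mm: ≥ 17 mm ⇒ Susceptible
Oxacillin 22 mm: ≤ 25 mm → resistant
Azithromycin: 12 mm is ≤ 14 mm ⇒ R
Tigecycline 14 mm: ≥ 14 mm → S
Piperacillin-tazobactam 11 mm: in 8–13 mm ⇒ intermediate
Cefuroxime (14 mm) ≤ 14 mm → Resistant
Susceptible: 2/7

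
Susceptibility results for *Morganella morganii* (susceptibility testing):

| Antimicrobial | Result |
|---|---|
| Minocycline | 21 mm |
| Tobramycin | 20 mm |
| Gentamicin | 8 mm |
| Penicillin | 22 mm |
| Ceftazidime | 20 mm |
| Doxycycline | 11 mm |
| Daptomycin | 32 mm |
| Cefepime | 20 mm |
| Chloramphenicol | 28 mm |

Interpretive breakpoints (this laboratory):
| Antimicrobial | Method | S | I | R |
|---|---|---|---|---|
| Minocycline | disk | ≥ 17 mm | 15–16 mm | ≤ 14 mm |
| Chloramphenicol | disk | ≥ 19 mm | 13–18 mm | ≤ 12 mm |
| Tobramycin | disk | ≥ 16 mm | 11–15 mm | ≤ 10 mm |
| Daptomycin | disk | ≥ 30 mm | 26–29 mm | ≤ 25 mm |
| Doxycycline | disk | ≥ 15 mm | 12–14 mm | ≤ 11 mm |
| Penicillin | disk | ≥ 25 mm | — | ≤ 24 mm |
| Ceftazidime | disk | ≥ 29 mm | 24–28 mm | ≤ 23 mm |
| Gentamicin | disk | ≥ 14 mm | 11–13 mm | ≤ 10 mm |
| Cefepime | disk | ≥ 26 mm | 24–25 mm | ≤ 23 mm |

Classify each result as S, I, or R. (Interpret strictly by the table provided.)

S, S, R, R, R, R, S, R, S

Minocycline (21 mm) ≥ 17 mm → Susceptible
Tobramycin (20 mm) ≥ 16 mm → Susceptible
Gentamicin (8 mm) ≤ 10 mm → Resistant
Penicillin (22 mm) ≤ 24 mm → Resistant
Ceftazidime 20 mm: ≤ 23 mm ⇒ Resistant
Doxycycline (11 mm) ≤ 11 mm — resistant
Daptomycin 32 mm: ≥ 30 mm — susceptible
Cefepime 20 mm: ≤ 23 mm ⇒ resistant
Chloramphenicol 28 mm: ≥ 19 mm → S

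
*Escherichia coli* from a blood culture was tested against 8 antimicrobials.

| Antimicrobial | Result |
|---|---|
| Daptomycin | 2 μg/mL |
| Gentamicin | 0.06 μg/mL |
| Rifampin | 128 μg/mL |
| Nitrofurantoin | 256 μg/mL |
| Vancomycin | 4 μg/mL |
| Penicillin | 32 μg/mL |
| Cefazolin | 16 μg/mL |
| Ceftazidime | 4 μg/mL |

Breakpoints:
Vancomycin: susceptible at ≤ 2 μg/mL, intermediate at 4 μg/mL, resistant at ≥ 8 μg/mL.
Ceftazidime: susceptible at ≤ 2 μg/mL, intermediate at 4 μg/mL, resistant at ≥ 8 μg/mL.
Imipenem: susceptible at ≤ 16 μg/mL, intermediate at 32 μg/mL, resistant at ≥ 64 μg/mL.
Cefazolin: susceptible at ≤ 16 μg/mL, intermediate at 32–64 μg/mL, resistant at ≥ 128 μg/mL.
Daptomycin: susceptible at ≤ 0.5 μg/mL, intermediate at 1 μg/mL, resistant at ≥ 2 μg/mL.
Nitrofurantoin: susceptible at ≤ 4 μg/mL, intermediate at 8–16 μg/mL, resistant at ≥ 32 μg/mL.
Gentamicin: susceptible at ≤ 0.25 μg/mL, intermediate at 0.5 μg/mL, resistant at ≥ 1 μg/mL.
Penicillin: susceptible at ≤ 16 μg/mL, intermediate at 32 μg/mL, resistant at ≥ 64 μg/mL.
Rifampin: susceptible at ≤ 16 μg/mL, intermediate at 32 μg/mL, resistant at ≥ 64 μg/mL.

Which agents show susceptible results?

gentamicin, cefazolin

Daptomycin 2 μg/mL: ≥ 2 μg/mL ⇒ R
Gentamicin (0.06 μg/mL) ≤ 0.25 μg/mL ⇒ S
Rifampin (128 μg/mL) ≥ 64 μg/mL — R
Nitrofurantoin: 256 μg/mL is ≥ 32 μg/mL → R
Vancomycin (4 μg/mL) = 4 μg/mL ⇒ Intermediate
Penicillin 32 μg/mL: = 32 μg/mL — intermediate
Cefazolin 16 μg/mL: ≤ 16 μg/mL ⇒ Susceptible
Ceftazidime 4 μg/mL: = 4 μg/mL ⇒ Intermediate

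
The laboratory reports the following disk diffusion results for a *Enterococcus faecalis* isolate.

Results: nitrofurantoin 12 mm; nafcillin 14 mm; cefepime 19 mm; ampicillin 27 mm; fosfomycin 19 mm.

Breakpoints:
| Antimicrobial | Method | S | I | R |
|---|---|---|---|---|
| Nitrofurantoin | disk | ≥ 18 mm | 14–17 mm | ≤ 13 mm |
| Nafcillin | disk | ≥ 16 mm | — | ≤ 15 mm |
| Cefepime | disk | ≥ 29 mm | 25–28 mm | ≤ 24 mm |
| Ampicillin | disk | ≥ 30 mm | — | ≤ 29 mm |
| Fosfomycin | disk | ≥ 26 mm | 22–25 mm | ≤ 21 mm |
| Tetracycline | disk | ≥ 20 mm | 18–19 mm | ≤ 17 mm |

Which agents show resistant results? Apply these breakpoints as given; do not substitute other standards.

nitrofurantoin, nafcillin, cefepime, ampicillin, fosfomycin

Nitrofurantoin (12 mm) ≤ 13 mm ⇒ Resistant
Nafcillin (14 mm) ≤ 15 mm — Resistant
Cefepime: 19 mm is ≤ 24 mm ⇒ resistant
Ampicillin: 27 mm is ≤ 29 mm ⇒ R
Fosfomycin (19 mm) ≤ 21 mm ⇒ resistant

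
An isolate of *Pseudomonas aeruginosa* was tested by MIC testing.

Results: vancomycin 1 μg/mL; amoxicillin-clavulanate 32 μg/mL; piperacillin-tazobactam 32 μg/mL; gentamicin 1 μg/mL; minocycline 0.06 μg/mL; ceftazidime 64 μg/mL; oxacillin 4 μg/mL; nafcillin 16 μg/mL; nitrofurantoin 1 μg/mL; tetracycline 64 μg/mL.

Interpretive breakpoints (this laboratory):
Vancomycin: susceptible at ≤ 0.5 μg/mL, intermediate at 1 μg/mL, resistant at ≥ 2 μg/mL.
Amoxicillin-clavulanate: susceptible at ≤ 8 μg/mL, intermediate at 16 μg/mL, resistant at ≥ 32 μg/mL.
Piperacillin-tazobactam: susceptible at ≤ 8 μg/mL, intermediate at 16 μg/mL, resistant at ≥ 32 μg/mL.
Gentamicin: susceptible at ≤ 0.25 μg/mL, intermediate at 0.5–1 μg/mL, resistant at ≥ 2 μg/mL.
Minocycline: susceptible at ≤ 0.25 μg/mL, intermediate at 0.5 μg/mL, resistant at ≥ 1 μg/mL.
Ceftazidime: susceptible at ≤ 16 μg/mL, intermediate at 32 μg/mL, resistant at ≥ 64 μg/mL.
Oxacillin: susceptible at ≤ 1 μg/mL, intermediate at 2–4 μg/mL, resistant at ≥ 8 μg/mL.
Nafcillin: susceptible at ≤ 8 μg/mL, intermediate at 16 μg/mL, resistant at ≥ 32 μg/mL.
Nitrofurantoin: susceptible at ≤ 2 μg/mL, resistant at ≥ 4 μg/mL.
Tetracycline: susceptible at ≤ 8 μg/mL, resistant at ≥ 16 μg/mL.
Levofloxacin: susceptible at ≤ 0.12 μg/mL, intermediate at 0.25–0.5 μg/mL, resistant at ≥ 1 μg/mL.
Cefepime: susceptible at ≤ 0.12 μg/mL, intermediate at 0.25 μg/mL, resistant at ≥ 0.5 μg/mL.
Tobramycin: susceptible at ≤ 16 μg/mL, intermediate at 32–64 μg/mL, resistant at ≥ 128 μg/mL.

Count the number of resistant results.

4

Vancomycin (1 μg/mL) = 1 μg/mL → I
Amoxicillin-clavulanate 32 μg/mL: ≥ 32 μg/mL → resistant
Piperacillin-tazobactam (32 μg/mL) ≥ 32 μg/mL — resistant
Gentamicin (1 μg/mL) in 0.5–1 μg/mL — Intermediate
Minocycline: 0.06 μg/mL is ≤ 0.25 μg/mL → S
Ceftazidime (64 μg/mL) ≥ 64 μg/mL ⇒ R
Oxacillin 4 μg/mL: in 2–4 μg/mL — intermediate
Nafcillin 16 μg/mL: = 16 μg/mL → intermediate
Nitrofurantoin (1 μg/mL) ≤ 2 μg/mL — S
Tetracycline 64 μg/mL: ≥ 16 μg/mL — R
Resistant: 4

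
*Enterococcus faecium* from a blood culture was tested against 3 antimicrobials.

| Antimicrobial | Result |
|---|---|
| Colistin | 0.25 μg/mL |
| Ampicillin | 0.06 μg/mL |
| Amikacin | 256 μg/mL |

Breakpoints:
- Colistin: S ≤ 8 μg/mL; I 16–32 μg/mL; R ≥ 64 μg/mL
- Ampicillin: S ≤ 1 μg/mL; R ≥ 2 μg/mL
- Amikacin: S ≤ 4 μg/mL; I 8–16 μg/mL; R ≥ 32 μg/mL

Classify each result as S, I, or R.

S, S, R

Colistin 0.25 μg/mL: ≤ 8 μg/mL ⇒ susceptible
Ampicillin (0.06 μg/mL) ≤ 1 μg/mL → Susceptible
Amikacin (256 μg/mL) ≥ 32 μg/mL → resistant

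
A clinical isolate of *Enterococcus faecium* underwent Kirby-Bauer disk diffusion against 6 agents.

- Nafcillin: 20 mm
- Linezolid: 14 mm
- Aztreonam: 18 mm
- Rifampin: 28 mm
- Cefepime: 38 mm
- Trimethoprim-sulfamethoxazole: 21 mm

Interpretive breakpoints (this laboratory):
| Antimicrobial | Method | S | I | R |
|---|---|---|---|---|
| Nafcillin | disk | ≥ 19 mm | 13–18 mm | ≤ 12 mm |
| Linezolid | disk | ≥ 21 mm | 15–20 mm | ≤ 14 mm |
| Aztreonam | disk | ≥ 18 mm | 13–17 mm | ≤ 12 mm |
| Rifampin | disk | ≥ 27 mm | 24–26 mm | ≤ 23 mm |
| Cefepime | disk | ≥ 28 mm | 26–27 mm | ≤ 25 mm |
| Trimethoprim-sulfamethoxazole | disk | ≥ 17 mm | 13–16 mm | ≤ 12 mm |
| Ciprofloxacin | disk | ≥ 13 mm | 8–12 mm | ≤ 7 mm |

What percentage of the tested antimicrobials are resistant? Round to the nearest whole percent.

17%

Nafcillin 20 mm: ≥ 19 mm — susceptible
Linezolid 14 mm: ≤ 14 mm — Resistant
Aztreonam (18 mm) ≥ 18 mm → susceptible
Rifampin: 28 mm is ≥ 27 mm → S
Cefepime: 38 mm is ≥ 28 mm ⇒ S
Trimethoprim-sulfamethoxazole (21 mm) ≥ 17 mm ⇒ Susceptible
Resistant: 1/6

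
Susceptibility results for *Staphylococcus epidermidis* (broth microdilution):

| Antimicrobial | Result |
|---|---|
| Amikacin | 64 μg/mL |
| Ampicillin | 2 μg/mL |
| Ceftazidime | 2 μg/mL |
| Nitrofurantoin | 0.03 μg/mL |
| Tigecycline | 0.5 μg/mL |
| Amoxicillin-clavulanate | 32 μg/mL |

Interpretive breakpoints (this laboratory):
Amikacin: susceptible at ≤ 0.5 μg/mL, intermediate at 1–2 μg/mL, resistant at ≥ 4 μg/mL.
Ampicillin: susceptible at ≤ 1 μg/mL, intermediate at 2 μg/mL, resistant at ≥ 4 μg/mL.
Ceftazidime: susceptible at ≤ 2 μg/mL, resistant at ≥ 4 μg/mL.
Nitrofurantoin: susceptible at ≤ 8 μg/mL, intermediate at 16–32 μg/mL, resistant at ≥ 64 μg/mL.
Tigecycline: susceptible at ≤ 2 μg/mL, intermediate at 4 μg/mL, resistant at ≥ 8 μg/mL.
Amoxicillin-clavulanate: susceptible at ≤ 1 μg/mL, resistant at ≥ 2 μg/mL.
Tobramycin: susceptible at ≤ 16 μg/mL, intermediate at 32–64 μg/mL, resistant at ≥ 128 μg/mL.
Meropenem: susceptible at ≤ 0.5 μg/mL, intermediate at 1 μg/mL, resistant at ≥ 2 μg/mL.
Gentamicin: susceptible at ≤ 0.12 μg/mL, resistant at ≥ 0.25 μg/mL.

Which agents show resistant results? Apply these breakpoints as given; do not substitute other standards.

Amikacin: 64 μg/mL is ≥ 4 μg/mL ⇒ resistant
Ampicillin: 2 μg/mL is = 2 μg/mL → Intermediate
Ceftazidime: 2 μg/mL is ≤ 2 μg/mL — S
Nitrofurantoin 0.03 μg/mL: ≤ 8 μg/mL → susceptible
Tigecycline: 0.5 μg/mL is ≤ 2 μg/mL → Susceptible
Amoxicillin-clavulanate: 32 μg/mL is ≥ 2 μg/mL — Resistant

amikacin, amoxicillin-clavulanate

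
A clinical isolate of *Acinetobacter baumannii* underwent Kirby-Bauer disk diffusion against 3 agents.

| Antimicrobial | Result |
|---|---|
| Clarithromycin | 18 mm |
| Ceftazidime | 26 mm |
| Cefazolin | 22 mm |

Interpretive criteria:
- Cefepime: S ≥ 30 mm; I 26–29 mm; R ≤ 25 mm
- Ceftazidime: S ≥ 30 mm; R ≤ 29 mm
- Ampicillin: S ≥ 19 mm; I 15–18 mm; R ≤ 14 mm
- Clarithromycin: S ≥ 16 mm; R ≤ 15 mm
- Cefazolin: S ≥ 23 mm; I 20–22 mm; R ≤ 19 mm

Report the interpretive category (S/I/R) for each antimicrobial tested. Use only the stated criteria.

S, R, I

Clarithromycin (18 mm) ≥ 16 mm → susceptible
Ceftazidime (26 mm) ≤ 29 mm — Resistant
Cefazolin (22 mm) in 20–22 mm ⇒ Intermediate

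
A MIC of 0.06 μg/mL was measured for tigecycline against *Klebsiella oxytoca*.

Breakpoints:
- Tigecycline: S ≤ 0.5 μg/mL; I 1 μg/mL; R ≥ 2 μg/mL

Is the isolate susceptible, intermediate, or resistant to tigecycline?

Tigecycline: 0.06 μg/mL is ≤ 0.5 μg/mL — S

S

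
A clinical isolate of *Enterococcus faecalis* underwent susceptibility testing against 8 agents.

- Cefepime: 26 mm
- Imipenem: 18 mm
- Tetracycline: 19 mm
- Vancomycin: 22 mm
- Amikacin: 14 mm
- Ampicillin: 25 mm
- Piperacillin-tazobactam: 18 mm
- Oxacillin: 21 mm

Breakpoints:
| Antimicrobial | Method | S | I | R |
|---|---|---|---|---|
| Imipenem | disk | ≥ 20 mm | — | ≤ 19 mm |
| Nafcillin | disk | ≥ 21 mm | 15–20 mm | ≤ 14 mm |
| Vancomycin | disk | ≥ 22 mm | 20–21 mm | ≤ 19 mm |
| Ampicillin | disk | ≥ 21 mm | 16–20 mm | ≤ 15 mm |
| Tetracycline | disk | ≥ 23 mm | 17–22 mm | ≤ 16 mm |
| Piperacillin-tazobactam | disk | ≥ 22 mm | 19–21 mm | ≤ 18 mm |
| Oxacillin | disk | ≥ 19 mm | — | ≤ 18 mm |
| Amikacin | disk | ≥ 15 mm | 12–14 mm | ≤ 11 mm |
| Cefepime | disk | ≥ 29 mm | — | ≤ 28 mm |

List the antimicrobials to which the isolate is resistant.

Cefepime 26 mm: ≤ 28 mm ⇒ Resistant
Imipenem (18 mm) ≤ 19 mm — resistant
Tetracycline 19 mm: in 17–22 mm ⇒ I
Vancomycin 22 mm: ≥ 22 mm — susceptible
Amikacin (14 mm) in 12–14 mm → intermediate
Ampicillin (25 mm) ≥ 21 mm — S
Piperacillin-tazobactam (18 mm) ≤ 18 mm ⇒ resistant
Oxacillin: 21 mm is ≥ 19 mm → Susceptible

cefepime, imipenem, piperacillin-tazobactam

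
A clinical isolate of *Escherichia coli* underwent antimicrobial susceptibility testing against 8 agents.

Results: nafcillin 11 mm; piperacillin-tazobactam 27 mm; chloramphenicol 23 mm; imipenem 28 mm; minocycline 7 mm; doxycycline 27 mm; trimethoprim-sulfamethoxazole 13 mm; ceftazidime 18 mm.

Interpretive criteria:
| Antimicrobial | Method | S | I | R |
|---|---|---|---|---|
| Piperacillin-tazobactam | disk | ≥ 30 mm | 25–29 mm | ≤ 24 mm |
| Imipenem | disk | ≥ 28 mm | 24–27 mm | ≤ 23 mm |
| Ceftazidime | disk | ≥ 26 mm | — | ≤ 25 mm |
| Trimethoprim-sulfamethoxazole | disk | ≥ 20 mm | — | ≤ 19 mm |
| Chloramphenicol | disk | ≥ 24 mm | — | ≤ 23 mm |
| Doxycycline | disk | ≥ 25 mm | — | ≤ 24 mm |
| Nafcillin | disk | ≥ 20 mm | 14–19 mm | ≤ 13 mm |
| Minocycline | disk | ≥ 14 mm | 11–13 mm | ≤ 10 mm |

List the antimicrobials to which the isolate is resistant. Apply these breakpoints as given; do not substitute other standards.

Nafcillin 11 mm: ≤ 13 mm — R
Piperacillin-tazobactam 27 mm: in 25–29 mm → intermediate
Chloramphenicol: 23 mm is ≤ 23 mm — R
Imipenem (28 mm) ≥ 28 mm — S
Minocycline 7 mm: ≤ 10 mm → resistant
Doxycycline: 27 mm is ≥ 25 mm ⇒ susceptible
Trimethoprim-sulfamethoxazole: 13 mm is ≤ 19 mm — resistant
Ceftazidime: 18 mm is ≤ 25 mm — Resistant

nafcillin, chloramphenicol, minocycline, trimethoprim-sulfamethoxazole, ceftazidime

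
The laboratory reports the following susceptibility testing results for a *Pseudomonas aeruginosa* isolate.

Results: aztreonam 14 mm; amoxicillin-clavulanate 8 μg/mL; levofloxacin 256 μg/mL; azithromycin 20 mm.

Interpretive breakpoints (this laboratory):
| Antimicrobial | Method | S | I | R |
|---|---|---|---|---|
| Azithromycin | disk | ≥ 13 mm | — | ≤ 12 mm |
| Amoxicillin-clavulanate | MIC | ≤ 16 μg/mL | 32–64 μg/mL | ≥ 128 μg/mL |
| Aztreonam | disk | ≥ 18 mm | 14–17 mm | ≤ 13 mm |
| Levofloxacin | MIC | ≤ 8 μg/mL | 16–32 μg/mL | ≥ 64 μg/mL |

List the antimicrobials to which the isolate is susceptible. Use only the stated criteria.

Aztreonam: 14 mm is in 14–17 mm → intermediate
Amoxicillin-clavulanate 8 μg/mL: ≤ 16 μg/mL → S
Levofloxacin: 256 μg/mL is ≥ 64 μg/mL — R
Azithromycin 20 mm: ≥ 13 mm → Susceptible

amoxicillin-clavulanate, azithromycin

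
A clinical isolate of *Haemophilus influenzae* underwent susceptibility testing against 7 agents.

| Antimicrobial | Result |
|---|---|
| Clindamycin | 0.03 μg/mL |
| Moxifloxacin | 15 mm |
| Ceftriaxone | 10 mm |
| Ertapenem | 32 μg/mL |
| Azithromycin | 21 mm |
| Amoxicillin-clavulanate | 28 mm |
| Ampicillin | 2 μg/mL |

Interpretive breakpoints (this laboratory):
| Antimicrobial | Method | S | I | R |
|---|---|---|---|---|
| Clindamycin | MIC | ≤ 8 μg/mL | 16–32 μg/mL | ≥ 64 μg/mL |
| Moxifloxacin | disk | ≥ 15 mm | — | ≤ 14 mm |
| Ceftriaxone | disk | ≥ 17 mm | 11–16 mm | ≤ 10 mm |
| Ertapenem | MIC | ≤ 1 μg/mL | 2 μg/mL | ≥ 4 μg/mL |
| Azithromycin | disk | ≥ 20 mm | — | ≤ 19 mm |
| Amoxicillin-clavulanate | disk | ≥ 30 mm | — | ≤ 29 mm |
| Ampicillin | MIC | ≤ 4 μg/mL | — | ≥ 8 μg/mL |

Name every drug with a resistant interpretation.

Clindamycin (0.03 μg/mL) ≤ 8 μg/mL — Susceptible
Moxifloxacin: 15 mm is ≥ 15 mm ⇒ S
Ceftriaxone 10 mm: ≤ 10 mm ⇒ R
Ertapenem 32 μg/mL: ≥ 4 μg/mL — resistant
Azithromycin: 21 mm is ≥ 20 mm — Susceptible
Amoxicillin-clavulanate 28 mm: ≤ 29 mm — Resistant
Ampicillin: 2 μg/mL is ≤ 4 μg/mL — S

ceftriaxone, ertapenem, amoxicillin-clavulanate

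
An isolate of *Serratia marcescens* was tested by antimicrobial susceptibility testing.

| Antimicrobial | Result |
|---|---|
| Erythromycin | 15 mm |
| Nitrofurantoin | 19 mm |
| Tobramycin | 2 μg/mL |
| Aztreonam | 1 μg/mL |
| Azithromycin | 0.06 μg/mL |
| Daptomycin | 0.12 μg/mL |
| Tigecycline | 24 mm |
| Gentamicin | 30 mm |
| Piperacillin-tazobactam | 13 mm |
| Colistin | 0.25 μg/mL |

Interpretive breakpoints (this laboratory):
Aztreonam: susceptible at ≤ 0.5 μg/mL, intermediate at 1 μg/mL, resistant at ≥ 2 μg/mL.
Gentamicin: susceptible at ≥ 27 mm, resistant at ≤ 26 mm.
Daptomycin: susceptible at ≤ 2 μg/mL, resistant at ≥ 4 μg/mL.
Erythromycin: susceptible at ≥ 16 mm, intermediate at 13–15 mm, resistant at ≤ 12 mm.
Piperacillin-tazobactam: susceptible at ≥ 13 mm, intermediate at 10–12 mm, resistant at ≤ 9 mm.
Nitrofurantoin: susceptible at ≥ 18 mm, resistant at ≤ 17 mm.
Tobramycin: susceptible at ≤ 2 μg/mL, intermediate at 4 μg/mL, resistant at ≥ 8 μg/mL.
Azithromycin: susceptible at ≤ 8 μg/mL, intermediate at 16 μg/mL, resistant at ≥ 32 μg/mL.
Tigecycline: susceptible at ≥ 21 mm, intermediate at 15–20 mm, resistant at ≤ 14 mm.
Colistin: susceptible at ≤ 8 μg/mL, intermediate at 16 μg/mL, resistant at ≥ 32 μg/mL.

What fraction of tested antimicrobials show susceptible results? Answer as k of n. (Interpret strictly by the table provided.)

Erythromycin: 15 mm is in 13–15 mm → I
Nitrofurantoin 19 mm: ≥ 18 mm → S
Tobramycin (2 μg/mL) ≤ 2 μg/mL — S
Aztreonam (1 μg/mL) = 1 μg/mL → intermediate
Azithromycin (0.06 μg/mL) ≤ 8 μg/mL → susceptible
Daptomycin 0.12 μg/mL: ≤ 2 μg/mL ⇒ S
Tigecycline (24 mm) ≥ 21 mm — susceptible
Gentamicin: 30 mm is ≥ 27 mm → susceptible
Piperacillin-tazobactam 13 mm: ≥ 13 mm → Susceptible
Colistin (0.25 μg/mL) ≤ 8 μg/mL — S
Susceptible: 8/10

8 of 10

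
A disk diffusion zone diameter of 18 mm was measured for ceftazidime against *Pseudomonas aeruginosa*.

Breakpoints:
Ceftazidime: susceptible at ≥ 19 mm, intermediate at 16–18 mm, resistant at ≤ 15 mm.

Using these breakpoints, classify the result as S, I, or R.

Ceftazidime 18 mm: in 16–18 mm ⇒ Intermediate

I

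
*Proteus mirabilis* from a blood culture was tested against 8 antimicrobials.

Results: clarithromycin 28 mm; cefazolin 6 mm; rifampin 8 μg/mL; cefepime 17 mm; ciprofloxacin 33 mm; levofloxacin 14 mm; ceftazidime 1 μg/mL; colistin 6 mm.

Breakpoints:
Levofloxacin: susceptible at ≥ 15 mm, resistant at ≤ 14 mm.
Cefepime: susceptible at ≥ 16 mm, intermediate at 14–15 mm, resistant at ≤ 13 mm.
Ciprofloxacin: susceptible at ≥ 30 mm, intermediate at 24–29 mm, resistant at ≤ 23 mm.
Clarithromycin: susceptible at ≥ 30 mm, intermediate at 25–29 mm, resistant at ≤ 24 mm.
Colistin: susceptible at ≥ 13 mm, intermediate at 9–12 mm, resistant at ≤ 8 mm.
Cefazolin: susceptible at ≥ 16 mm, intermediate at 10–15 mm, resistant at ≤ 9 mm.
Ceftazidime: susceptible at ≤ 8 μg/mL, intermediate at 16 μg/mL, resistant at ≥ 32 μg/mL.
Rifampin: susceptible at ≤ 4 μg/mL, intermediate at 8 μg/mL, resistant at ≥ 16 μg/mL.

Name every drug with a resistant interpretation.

Clarithromycin (28 mm) in 25–29 mm → I
Cefazolin 6 mm: ≤ 9 mm → Resistant
Rifampin: 8 μg/mL is = 8 μg/mL → Intermediate
Cefepime 17 mm: ≥ 16 mm — Susceptible
Ciprofloxacin: 33 mm is ≥ 30 mm — susceptible
Levofloxacin 14 mm: ≤ 14 mm — Resistant
Ceftazidime 1 μg/mL: ≤ 8 μg/mL → Susceptible
Colistin 6 mm: ≤ 8 mm — Resistant

cefazolin, levofloxacin, colistin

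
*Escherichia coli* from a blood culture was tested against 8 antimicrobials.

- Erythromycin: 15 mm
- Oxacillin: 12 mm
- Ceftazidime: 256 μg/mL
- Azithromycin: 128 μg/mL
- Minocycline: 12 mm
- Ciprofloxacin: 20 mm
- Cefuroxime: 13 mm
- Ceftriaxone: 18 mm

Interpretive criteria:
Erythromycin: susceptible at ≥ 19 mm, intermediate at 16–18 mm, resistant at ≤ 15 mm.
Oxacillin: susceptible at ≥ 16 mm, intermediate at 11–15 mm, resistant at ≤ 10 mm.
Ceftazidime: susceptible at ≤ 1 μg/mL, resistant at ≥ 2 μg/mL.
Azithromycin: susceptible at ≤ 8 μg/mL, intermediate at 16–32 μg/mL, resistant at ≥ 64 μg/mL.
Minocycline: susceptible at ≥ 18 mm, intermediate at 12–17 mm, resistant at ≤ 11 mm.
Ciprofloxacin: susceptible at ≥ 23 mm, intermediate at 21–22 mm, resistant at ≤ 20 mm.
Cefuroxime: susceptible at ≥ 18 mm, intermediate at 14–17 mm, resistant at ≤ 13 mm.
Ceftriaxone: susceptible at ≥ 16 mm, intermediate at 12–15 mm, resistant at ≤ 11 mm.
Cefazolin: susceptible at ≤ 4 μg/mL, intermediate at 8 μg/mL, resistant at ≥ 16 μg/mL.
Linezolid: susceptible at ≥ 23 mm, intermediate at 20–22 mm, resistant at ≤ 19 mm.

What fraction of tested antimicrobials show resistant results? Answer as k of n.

Erythromycin: 15 mm is ≤ 15 mm — resistant
Oxacillin 12 mm: in 11–15 mm — I
Ceftazidime: 256 μg/mL is ≥ 2 μg/mL → R
Azithromycin: 128 μg/mL is ≥ 64 μg/mL → resistant
Minocycline 12 mm: in 12–17 mm — intermediate
Ciprofloxacin (20 mm) ≤ 20 mm ⇒ Resistant
Cefuroxime 13 mm: ≤ 13 mm — Resistant
Ceftriaxone: 18 mm is ≥ 16 mm → Susceptible
Resistant: 5/8

5 of 8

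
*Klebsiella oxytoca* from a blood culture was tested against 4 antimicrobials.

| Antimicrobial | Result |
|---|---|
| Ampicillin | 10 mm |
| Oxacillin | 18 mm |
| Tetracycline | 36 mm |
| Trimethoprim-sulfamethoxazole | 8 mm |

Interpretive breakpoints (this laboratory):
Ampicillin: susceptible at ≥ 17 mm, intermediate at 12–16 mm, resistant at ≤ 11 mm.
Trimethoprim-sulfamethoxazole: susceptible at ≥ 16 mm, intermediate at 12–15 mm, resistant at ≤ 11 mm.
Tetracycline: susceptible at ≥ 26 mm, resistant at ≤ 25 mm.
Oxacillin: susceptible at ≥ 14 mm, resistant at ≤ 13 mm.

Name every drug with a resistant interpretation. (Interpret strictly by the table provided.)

ampicillin, trimethoprim-sulfamethoxazole

Ampicillin: 10 mm is ≤ 11 mm → Resistant
Oxacillin (18 mm) ≥ 14 mm — susceptible
Tetracycline 36 mm: ≥ 26 mm ⇒ S
Trimethoprim-sulfamethoxazole (8 mm) ≤ 11 mm ⇒ Resistant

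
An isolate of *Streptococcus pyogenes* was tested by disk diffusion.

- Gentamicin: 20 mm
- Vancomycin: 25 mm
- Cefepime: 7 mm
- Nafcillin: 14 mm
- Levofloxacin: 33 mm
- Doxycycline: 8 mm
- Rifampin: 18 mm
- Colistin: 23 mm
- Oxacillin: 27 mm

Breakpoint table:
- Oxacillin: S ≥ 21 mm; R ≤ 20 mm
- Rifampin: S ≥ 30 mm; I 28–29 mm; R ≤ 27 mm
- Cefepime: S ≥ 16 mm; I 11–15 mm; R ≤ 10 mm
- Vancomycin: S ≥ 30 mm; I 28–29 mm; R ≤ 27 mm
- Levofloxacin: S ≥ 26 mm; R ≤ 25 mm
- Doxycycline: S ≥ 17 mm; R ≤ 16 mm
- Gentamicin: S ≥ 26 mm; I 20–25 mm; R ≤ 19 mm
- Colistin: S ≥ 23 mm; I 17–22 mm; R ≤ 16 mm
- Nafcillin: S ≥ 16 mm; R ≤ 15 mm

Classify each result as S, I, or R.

I, R, R, R, S, R, R, S, S

Gentamicin (20 mm) in 20–25 mm → I
Vancomycin 25 mm: ≤ 27 mm → R
Cefepime (7 mm) ≤ 10 mm → resistant
Nafcillin (14 mm) ≤ 15 mm → resistant
Levofloxacin: 33 mm is ≥ 26 mm — Susceptible
Doxycycline (8 mm) ≤ 16 mm → Resistant
Rifampin 18 mm: ≤ 27 mm ⇒ R
Colistin: 23 mm is ≥ 23 mm — susceptible
Oxacillin: 27 mm is ≥ 21 mm → S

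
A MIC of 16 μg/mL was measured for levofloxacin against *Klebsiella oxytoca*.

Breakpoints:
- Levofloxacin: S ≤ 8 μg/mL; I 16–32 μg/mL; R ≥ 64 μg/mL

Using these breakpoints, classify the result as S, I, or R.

Intermediate

Levofloxacin 16 μg/mL: in 16–32 μg/mL — Intermediate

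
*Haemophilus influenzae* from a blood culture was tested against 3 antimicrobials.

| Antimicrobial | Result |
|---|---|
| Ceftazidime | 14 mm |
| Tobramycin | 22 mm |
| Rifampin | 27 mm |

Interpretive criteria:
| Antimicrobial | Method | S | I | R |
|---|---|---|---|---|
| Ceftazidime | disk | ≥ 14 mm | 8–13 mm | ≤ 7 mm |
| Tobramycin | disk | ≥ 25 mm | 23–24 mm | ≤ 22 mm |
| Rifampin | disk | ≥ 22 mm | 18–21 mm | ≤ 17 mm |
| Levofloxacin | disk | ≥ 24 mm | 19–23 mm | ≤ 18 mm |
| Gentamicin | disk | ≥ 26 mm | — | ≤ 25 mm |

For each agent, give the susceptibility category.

S, R, S

Ceftazidime: 14 mm is ≥ 14 mm — S
Tobramycin (22 mm) ≤ 22 mm — Resistant
Rifampin 27 mm: ≥ 22 mm ⇒ Susceptible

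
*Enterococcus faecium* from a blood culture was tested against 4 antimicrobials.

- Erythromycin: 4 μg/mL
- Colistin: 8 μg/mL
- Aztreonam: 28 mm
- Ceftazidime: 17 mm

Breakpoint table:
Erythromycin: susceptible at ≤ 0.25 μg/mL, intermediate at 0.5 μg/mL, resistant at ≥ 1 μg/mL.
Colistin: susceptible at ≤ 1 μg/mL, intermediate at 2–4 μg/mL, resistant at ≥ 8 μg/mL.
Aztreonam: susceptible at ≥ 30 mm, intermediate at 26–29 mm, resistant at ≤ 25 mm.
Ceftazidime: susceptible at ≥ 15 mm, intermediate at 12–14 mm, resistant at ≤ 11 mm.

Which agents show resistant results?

Erythromycin (4 μg/mL) ≥ 1 μg/mL → R
Colistin 8 μg/mL: ≥ 8 μg/mL — R
Aztreonam: 28 mm is in 26–29 mm ⇒ intermediate
Ceftazidime: 17 mm is ≥ 15 mm ⇒ susceptible

erythromycin, colistin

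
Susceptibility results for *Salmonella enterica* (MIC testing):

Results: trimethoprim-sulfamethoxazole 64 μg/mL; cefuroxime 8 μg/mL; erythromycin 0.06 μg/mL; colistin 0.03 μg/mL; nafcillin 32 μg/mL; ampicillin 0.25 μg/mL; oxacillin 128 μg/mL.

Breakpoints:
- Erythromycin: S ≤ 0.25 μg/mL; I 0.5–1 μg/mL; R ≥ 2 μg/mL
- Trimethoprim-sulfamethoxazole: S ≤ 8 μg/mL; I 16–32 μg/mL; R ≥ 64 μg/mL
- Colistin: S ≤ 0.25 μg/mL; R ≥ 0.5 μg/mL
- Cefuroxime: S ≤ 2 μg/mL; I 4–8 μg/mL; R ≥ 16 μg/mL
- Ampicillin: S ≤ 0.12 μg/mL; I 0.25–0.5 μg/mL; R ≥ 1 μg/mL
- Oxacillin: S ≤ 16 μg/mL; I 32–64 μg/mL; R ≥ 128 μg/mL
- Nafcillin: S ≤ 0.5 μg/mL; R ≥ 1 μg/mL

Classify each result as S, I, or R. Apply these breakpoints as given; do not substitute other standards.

R, I, S, S, R, I, R

Trimethoprim-sulfamethoxazole: 64 μg/mL is ≥ 64 μg/mL — resistant
Cefuroxime 8 μg/mL: in 4–8 μg/mL ⇒ Intermediate
Erythromycin: 0.06 μg/mL is ≤ 0.25 μg/mL — susceptible
Colistin 0.03 μg/mL: ≤ 0.25 μg/mL ⇒ Susceptible
Nafcillin (32 μg/mL) ≥ 1 μg/mL — resistant
Ampicillin: 0.25 μg/mL is in 0.25–0.5 μg/mL — intermediate
Oxacillin 128 μg/mL: ≥ 128 μg/mL → R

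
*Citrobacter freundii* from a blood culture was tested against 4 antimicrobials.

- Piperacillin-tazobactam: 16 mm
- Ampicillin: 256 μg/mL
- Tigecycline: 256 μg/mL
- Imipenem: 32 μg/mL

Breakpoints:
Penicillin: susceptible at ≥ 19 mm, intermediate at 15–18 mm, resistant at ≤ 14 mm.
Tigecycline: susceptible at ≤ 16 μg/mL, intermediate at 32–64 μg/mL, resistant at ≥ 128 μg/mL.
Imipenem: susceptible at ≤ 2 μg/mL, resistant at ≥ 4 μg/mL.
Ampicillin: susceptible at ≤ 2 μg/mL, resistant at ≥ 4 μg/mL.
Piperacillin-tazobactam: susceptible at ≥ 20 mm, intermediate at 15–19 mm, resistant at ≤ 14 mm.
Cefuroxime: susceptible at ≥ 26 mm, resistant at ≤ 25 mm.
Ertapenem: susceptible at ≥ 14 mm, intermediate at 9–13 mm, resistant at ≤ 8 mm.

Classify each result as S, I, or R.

I, R, R, R

Piperacillin-tazobactam: 16 mm is in 15–19 mm — intermediate
Ampicillin (256 μg/mL) ≥ 4 μg/mL — R
Tigecycline (256 μg/mL) ≥ 128 μg/mL — resistant
Imipenem 32 μg/mL: ≥ 4 μg/mL ⇒ Resistant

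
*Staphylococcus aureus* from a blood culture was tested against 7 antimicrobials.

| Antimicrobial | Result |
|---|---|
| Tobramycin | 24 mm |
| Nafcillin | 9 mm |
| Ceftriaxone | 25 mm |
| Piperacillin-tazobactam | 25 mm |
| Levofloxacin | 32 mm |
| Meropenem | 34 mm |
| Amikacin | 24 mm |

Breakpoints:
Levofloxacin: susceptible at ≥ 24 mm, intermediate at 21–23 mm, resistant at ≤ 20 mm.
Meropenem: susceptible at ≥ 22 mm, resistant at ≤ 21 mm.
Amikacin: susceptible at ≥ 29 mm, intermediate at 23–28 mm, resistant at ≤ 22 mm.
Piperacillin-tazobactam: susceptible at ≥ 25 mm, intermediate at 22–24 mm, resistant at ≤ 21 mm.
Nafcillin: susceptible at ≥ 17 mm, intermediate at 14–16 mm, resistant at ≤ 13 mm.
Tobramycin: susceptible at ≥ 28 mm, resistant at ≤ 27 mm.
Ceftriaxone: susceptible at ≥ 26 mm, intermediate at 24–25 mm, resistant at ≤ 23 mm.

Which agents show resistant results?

tobramycin, nafcillin

Tobramycin (24 mm) ≤ 27 mm → Resistant
Nafcillin: 9 mm is ≤ 13 mm — resistant
Ceftriaxone: 25 mm is in 24–25 mm — I
Piperacillin-tazobactam: 25 mm is ≥ 25 mm ⇒ S
Levofloxacin: 32 mm is ≥ 24 mm — S
Meropenem (34 mm) ≥ 22 mm — Susceptible
Amikacin 24 mm: in 23–28 mm → I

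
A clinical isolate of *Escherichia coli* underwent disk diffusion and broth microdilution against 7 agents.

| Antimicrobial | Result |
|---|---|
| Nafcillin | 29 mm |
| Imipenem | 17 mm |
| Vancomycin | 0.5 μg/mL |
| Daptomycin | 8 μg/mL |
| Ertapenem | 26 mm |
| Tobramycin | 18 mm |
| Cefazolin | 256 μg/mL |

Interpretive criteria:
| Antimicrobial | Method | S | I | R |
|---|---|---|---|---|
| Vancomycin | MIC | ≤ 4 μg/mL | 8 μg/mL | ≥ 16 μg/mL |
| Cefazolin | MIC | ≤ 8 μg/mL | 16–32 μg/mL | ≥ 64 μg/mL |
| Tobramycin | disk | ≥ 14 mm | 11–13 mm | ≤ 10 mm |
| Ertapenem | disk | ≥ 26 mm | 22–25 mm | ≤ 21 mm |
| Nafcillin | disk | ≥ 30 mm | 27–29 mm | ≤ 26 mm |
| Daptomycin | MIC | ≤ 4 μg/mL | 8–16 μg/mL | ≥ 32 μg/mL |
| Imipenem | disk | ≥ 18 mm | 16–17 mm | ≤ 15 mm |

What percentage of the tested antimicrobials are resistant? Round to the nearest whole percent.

14%

Nafcillin (29 mm) in 27–29 mm → Intermediate
Imipenem 17 mm: in 16–17 mm → I
Vancomycin (0.5 μg/mL) ≤ 4 μg/mL ⇒ S
Daptomycin 8 μg/mL: in 8–16 μg/mL ⇒ Intermediate
Ertapenem (26 mm) ≥ 26 mm — susceptible
Tobramycin 18 mm: ≥ 14 mm → Susceptible
Cefazolin (256 μg/mL) ≥ 64 μg/mL ⇒ Resistant
Resistant: 1/7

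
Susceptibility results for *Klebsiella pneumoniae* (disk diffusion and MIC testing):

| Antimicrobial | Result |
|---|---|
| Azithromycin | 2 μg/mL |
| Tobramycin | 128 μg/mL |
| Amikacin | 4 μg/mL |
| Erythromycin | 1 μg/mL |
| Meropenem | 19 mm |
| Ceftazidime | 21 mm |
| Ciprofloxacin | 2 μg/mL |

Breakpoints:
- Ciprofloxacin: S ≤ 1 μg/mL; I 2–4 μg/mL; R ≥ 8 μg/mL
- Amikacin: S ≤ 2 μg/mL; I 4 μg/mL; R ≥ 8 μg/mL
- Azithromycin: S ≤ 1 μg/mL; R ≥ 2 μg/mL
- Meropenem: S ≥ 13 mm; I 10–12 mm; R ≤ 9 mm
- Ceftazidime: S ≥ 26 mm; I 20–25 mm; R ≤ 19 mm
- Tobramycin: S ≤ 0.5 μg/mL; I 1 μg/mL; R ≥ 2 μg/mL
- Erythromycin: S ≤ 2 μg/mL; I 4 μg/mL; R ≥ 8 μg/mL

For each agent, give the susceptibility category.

Azithromycin (2 μg/mL) ≥ 2 μg/mL — R
Tobramycin (128 μg/mL) ≥ 2 μg/mL → R
Amikacin (4 μg/mL) = 4 μg/mL ⇒ I
Erythromycin 1 μg/mL: ≤ 2 μg/mL — susceptible
Meropenem (19 mm) ≥ 13 mm — susceptible
Ceftazidime 21 mm: in 20–25 mm ⇒ Intermediate
Ciprofloxacin 2 μg/mL: in 2–4 μg/mL ⇒ intermediate

R, R, I, S, S, I, I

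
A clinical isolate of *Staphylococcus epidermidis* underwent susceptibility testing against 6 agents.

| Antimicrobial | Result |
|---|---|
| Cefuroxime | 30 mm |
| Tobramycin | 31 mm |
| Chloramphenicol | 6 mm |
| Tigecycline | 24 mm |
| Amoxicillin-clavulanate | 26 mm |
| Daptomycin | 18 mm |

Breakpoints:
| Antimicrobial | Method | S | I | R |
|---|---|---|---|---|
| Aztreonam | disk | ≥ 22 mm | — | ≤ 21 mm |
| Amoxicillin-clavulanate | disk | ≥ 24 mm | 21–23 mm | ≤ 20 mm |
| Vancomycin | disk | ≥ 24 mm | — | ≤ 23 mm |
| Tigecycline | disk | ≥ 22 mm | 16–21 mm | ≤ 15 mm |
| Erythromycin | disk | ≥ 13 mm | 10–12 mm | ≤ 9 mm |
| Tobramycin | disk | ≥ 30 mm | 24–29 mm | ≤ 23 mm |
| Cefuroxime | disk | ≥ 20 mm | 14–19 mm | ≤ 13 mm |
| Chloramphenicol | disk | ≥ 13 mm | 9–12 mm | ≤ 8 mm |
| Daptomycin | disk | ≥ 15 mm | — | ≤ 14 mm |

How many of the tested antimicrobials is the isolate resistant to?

Cefuroxime (30 mm) ≥ 20 mm → susceptible
Tobramycin 31 mm: ≥ 30 mm — S
Chloramphenicol (6 mm) ≤ 8 mm → Resistant
Tigecycline: 24 mm is ≥ 22 mm ⇒ S
Amoxicillin-clavulanate 26 mm: ≥ 24 mm → Susceptible
Daptomycin: 18 mm is ≥ 15 mm → susceptible
Resistant: 1

1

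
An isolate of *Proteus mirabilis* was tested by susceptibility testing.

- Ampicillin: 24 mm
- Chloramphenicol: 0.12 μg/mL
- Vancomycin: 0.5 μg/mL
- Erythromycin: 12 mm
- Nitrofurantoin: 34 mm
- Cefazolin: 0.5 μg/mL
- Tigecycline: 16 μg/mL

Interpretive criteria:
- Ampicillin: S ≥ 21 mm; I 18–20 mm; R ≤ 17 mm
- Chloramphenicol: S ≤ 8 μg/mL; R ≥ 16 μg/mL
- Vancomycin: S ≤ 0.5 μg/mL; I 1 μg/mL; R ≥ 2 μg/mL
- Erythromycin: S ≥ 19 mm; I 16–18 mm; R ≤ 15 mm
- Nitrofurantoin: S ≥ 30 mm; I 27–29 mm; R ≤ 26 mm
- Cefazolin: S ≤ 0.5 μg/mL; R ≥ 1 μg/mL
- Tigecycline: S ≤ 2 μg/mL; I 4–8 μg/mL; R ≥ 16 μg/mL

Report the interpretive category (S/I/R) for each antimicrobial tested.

Ampicillin (24 mm) ≥ 21 mm → Susceptible
Chloramphenicol: 0.12 μg/mL is ≤ 8 μg/mL ⇒ S
Vancomycin: 0.5 μg/mL is ≤ 0.5 μg/mL — susceptible
Erythromycin (12 mm) ≤ 15 mm ⇒ R
Nitrofurantoin: 34 mm is ≥ 30 mm → Susceptible
Cefazolin 0.5 μg/mL: ≤ 0.5 μg/mL — susceptible
Tigecycline 16 μg/mL: ≥ 16 μg/mL — Resistant

S, S, S, R, S, S, R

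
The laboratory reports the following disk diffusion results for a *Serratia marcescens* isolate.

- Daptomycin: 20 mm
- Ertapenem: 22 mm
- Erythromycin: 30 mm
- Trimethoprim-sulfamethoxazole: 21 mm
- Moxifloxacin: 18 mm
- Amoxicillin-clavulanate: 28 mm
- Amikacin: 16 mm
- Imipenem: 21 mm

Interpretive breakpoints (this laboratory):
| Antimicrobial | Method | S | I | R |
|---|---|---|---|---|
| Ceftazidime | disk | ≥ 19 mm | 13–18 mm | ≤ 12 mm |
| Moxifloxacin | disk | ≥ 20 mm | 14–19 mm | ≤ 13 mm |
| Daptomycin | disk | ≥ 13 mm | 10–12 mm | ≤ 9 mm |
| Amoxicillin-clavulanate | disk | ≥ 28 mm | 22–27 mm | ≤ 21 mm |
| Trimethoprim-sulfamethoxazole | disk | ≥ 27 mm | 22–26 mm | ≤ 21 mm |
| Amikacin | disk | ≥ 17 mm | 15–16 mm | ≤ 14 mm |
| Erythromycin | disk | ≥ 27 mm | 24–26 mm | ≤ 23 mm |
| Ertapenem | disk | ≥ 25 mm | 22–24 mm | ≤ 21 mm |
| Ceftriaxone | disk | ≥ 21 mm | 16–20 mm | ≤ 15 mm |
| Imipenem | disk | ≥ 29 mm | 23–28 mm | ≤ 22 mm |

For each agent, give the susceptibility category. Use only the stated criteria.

S, I, S, R, I, S, I, R

Daptomycin 20 mm: ≥ 13 mm — susceptible
Ertapenem 22 mm: in 22–24 mm — Intermediate
Erythromycin: 30 mm is ≥ 27 mm → Susceptible
Trimethoprim-sulfamethoxazole: 21 mm is ≤ 21 mm — Resistant
Moxifloxacin (18 mm) in 14–19 mm ⇒ I
Amoxicillin-clavulanate: 28 mm is ≥ 28 mm ⇒ S
Amikacin 16 mm: in 15–16 mm → intermediate
Imipenem: 21 mm is ≤ 22 mm — resistant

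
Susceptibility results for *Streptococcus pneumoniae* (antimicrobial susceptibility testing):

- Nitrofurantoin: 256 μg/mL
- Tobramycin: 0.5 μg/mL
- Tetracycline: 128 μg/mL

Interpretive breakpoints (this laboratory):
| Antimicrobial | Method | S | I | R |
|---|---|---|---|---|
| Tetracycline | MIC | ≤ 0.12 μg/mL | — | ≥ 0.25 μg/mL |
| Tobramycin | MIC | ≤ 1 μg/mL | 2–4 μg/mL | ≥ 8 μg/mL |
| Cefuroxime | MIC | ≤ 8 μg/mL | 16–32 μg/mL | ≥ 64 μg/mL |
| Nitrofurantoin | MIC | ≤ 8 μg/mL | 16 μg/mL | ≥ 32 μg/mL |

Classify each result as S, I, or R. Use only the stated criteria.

Nitrofurantoin 256 μg/mL: ≥ 32 μg/mL ⇒ resistant
Tobramycin 0.5 μg/mL: ≤ 1 μg/mL ⇒ S
Tetracycline: 128 μg/mL is ≥ 0.25 μg/mL — resistant

R, S, R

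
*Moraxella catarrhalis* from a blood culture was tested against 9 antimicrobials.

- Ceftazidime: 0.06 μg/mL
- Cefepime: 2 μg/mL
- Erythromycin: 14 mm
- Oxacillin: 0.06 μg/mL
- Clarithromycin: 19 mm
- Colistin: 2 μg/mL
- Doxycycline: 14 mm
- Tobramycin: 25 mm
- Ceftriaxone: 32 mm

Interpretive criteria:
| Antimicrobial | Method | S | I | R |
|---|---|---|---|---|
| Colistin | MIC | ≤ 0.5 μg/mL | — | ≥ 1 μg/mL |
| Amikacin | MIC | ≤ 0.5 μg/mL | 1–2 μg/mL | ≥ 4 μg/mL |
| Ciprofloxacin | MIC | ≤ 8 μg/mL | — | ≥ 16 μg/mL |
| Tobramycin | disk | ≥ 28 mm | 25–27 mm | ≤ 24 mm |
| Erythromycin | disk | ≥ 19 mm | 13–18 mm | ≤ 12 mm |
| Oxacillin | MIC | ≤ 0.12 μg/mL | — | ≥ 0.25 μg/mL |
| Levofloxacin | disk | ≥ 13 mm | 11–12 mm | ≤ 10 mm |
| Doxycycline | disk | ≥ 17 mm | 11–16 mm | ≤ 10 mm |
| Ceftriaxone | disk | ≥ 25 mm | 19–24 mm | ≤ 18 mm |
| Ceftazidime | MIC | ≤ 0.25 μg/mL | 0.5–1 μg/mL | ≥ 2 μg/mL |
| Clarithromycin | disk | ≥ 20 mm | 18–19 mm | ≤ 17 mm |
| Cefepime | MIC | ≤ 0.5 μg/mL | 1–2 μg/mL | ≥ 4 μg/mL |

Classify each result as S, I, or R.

S, I, I, S, I, R, I, I, S

Ceftazidime: 0.06 μg/mL is ≤ 0.25 μg/mL ⇒ Susceptible
Cefepime (2 μg/mL) in 1–2 μg/mL → intermediate
Erythromycin 14 mm: in 13–18 mm → I
Oxacillin (0.06 μg/mL) ≤ 0.12 μg/mL ⇒ susceptible
Clarithromycin: 19 mm is in 18–19 mm → Intermediate
Colistin 2 μg/mL: ≥ 1 μg/mL → Resistant
Doxycycline (14 mm) in 11–16 mm ⇒ intermediate
Tobramycin: 25 mm is in 25–27 mm ⇒ Intermediate
Ceftriaxone (32 mm) ≥ 25 mm → S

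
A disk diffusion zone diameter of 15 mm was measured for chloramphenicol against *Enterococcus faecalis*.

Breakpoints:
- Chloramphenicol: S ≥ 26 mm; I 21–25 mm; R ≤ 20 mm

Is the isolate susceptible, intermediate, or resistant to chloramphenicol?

Chloramphenicol: 15 mm is ≤ 20 mm — resistant

Resistant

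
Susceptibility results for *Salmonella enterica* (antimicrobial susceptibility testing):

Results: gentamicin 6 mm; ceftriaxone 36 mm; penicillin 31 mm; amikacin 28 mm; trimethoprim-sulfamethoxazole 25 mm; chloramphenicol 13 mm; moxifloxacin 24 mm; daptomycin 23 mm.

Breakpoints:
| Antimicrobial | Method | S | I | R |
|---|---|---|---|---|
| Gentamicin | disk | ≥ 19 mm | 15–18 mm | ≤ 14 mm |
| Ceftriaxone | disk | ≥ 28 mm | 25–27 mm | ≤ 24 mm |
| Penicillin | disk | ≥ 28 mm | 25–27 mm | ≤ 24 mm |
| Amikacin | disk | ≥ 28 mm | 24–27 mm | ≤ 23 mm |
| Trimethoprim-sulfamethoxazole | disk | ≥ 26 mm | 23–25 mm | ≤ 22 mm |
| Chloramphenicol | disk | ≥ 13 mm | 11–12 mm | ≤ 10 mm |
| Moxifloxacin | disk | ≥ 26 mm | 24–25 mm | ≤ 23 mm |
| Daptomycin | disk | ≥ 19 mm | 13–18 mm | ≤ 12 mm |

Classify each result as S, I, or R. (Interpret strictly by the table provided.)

Gentamicin: 6 mm is ≤ 14 mm ⇒ R
Ceftriaxone: 36 mm is ≥ 28 mm — susceptible
Penicillin: 31 mm is ≥ 28 mm → susceptible
Amikacin (28 mm) ≥ 28 mm ⇒ Susceptible
Trimethoprim-sulfamethoxazole: 25 mm is in 23–25 mm ⇒ I
Chloramphenicol (13 mm) ≥ 13 mm — S
Moxifloxacin (24 mm) in 24–25 mm — I
Daptomycin 23 mm: ≥ 19 mm — Susceptible

R, S, S, S, I, S, I, S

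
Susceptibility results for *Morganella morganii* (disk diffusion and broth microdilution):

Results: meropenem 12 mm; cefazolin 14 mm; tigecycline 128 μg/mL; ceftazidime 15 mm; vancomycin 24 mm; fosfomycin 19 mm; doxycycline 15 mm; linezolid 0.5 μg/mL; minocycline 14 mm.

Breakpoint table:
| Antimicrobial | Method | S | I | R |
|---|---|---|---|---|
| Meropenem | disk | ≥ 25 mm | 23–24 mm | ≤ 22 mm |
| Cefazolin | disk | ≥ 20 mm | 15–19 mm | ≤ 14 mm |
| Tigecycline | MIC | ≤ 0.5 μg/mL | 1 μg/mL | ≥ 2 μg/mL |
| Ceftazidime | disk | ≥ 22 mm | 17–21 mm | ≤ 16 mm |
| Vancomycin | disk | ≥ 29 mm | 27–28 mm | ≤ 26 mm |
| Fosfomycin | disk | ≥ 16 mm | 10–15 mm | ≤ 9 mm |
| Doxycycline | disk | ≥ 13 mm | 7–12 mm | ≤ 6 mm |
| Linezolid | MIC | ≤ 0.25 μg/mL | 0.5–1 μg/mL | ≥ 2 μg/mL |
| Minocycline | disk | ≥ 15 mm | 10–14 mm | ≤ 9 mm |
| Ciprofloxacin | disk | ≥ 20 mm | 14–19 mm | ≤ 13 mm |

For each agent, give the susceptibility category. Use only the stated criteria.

R, R, R, R, R, S, S, I, I

Meropenem (12 mm) ≤ 22 mm — R
Cefazolin (14 mm) ≤ 14 mm ⇒ resistant
Tigecycline 128 μg/mL: ≥ 2 μg/mL — Resistant
Ceftazidime 15 mm: ≤ 16 mm — Resistant
Vancomycin 24 mm: ≤ 26 mm — Resistant
Fosfomycin: 19 mm is ≥ 16 mm → susceptible
Doxycycline: 15 mm is ≥ 13 mm ⇒ S
Linezolid (0.5 μg/mL) in 0.5–1 μg/mL ⇒ I
Minocycline (14 mm) in 10–14 mm — Intermediate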